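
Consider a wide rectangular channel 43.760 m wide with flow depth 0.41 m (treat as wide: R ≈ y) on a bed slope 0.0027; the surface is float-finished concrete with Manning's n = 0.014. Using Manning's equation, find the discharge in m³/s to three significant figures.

A = b·y = 43.760 × 0.41 = 17.94 m²
Wide channel: R ≈ y = 0.41 m
Q = (1/n)·A·R^(2/3)·S^(1/2) = (1/0.014) × 17.94 × 0.4100^(2/3) × 0.0027^(1/2) = 36.75 m³/s

36.8 m³/s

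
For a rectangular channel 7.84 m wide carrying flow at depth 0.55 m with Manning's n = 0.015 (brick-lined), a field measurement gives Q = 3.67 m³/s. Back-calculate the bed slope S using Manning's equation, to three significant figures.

0.000431

A = b·y = 7.84 × 0.55 = 4.312 m²
P = b + 2y = 7.84 + 2×0.55 = 8.940 m
R = A/P = 4.312/8.940 = 0.4823 m
S = (Q·n / (1·A·R^(2/3)))² = (3.67×0.015 / (1×4.312×0.6150))² = 0.0004309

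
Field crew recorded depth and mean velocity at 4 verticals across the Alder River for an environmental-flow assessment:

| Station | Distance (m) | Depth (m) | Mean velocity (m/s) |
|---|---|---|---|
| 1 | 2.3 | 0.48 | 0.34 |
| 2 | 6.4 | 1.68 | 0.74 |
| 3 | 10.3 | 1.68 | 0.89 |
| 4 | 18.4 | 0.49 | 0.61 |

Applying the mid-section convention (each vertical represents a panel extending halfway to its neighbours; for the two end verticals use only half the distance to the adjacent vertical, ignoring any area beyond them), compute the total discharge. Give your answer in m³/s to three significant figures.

15.5 m³/s

w_1 = (6.4 − 2.3)/2 = 2.05 m; q_1 = 0.34 × 0.48 × 2.05 = 0.3346 m³/s
w_2 = (10.3 − 2.3)/2 = 4 m; q_2 = 0.74 × 1.68 × 4 = 4.973 m³/s
w_3 = (18.4 − 6.4)/2 = 6 m; q_3 = 0.89 × 1.68 × 6 = 8.971 m³/s
w_4 = (18.4 − 10.3)/2 = 4.05 m; q_4 = 0.61 × 0.49 × 4.05 = 1.211 m³/s
Q = Σ qᵢ = 15.49 m³/s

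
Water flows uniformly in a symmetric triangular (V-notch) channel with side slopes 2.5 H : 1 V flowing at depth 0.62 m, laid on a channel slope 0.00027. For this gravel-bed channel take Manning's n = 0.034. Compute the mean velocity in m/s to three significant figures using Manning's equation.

A = z·y² = 2.5×0.62² = 0.9610 m²
P = 2y√(1+z²) = 2×0.62×√(1+2.5²) = 3.339 m
R = A/P = 0.9610/3.339 = 0.2878 m
Q = (1/n)·A·R^(2/3)·S^(1/2) = (1/0.034) × 0.9610 × 0.2878^(2/3) × 0.00027^(1/2) = 0.2025 m³/s
V = Q/A = 0.2025/0.9610 = 0.2107 m/s

0.211 m/s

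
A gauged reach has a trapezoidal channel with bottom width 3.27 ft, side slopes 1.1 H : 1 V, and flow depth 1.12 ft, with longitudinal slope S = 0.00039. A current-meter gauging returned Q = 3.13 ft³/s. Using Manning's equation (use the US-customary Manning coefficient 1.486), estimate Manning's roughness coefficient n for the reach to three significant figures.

0.0395

A = (b + z·y)·y = (3.27 + 1.1×1.12)×1.12 = 5.042 ft²
P = b + 2y√(1+z²) = 3.27 + 2×1.12×√(1+1.1²) = 6.600 ft
R = A/P = 5.042/6.600 = 0.7640 ft
n = (1.486/Q)·A·R^(2/3)·S^(1/2) = (1.486/3.13) × 5.042 × 0.8357 × 0.01975 = 0.03951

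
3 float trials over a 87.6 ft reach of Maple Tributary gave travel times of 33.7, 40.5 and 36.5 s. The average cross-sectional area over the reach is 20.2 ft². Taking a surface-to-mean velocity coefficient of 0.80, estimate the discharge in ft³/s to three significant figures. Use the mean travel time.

t̄ = (33.7 + 40.5 + 36.5) / 3 = 36.9 s
v_surface = L / t̄ = 87.6 / 36.9 = 2.374 ft/s
v_mean = 0.80 × 2.374 = 1.899 ft/s
Q = A × v_mean = 20.2 × 1.899 = 38.36 ft³/s

38.4 ft³/s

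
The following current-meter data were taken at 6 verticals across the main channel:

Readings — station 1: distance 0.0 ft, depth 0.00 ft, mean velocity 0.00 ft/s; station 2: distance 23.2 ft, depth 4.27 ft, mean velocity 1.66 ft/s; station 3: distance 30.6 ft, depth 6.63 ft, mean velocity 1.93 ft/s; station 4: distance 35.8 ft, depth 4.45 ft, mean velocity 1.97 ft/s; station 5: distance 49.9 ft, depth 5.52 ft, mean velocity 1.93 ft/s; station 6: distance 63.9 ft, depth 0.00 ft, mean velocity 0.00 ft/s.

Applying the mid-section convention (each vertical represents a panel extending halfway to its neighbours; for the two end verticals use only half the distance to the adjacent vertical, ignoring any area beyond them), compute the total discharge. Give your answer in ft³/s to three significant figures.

w_2 = (30.6 − 0.0)/2 = 15.3 ft; q_2 = 1.66 × 4.27 × 15.3 = 108.4 ft³/s
w_3 = (35.8 − 23.2)/2 = 6.3 ft; q_3 = 1.93 × 6.63 × 6.3 = 80.61 ft³/s
w_4 = (49.9 − 30.6)/2 = 9.65 ft; q_4 = 1.97 × 4.45 × 9.65 = 84.60 ft³/s
w_5 = (63.9 − 35.8)/2 = 14.05 ft; q_5 = 1.93 × 5.52 × 14.05 = 149.7 ft³/s
Stations 1, 6 contribute zero (depth or velocity is 0).
Q = Σ qᵢ = 423.3 ft³/s

423 ft³/s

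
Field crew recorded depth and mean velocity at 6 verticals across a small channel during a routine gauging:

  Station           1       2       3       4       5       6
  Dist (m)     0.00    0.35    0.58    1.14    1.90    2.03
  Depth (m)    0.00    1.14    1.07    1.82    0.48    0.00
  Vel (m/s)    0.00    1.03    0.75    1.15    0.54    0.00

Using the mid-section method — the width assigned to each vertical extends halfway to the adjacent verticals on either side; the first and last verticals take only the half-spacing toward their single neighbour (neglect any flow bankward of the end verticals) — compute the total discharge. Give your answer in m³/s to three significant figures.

w_2 = (0.58 − 0.00)/2 = 0.29 m; q_2 = 1.03 × 1.14 × 0.29 = 0.3405 m³/s
w_3 = (1.14 − 0.35)/2 = 0.395 m; q_3 = 0.75 × 1.07 × 0.395 = 0.3170 m³/s
w_4 = (1.90 − 0.58)/2 = 0.66 m; q_4 = 1.15 × 1.82 × 0.66 = 1.381 m³/s
w_5 = (2.03 − 1.14)/2 = 0.445 m; q_5 = 0.54 × 0.48 × 0.445 = 0.1153 m³/s
Stations 1, 6 contribute zero (depth or velocity is 0).
Q = Σ qᵢ = 2.154 m³/s

2.15 m³/s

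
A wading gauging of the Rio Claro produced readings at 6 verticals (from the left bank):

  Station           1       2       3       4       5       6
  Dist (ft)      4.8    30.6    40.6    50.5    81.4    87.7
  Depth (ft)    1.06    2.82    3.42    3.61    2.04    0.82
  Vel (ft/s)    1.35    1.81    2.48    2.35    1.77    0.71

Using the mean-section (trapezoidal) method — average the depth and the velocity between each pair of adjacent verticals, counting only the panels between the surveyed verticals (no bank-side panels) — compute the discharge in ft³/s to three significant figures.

421 ft³/s

Panel 1-2: Δb = 25.8 ft, d̄ = (1.06+2.82)/2 = 1.94, v̄ = (1.35+1.81)/2 = 1.58 → q = 25.8×1.94×1.58 = 79.08 ft³/s
Panel 2-3: Δb = 10 ft, d̄ = (2.82+3.42)/2 = 3.12, v̄ = (1.81+2.48)/2 = 2.145 → q = 10×3.12×2.145 = 66.92 ft³/s
Panel 3-4: Δb = 9.9 ft, d̄ = (3.42+3.61)/2 = 3.515, v̄ = (2.48+2.35)/2 = 2.415 → q = 9.9×3.515×2.415 = 84.04 ft³/s
Panel 4-5: Δb = 30.9 ft, d̄ = (3.61+2.04)/2 = 2.825, v̄ = (2.35+1.77)/2 = 2.06 → q = 30.9×2.825×2.06 = 179.8 ft³/s
Panel 5-6: Δb = 6.3 ft, d̄ = (2.04+0.82)/2 = 1.43, v̄ = (1.77+0.71)/2 = 1.24 → q = 6.3×1.43×1.24 = 11.17 ft³/s
Q = Σ q = 421.0 ft³/s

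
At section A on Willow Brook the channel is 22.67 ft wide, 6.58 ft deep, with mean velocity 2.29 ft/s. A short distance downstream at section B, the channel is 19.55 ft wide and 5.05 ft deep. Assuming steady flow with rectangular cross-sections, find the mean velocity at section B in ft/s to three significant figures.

3.46 ft/s

Q = A₁V₁ = (22.67×6.58) × 2.29 = 341.6 ft³/s
A₂ = 19.55 × 5.05 = 98.73 ft²
V₂ = Q/A₂ = 341.6/98.73 = 3.460 ft/s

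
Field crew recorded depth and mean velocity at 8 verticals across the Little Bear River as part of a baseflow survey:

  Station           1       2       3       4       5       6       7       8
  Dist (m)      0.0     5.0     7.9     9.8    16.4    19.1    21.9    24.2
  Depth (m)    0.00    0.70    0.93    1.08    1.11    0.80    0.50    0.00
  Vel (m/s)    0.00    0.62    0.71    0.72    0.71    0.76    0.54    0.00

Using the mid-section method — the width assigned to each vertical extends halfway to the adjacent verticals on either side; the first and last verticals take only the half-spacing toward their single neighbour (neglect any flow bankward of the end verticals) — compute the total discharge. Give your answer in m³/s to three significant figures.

w_2 = (7.9 − 0.0)/2 = 3.95 m; q_2 = 0.62 × 0.70 × 3.95 = 1.714 m³/s
w_3 = (9.8 − 5.0)/2 = 2.4 m; q_3 = 0.71 × 0.93 × 2.4 = 1.585 m³/s
w_4 = (16.4 − 7.9)/2 = 4.25 m; q_4 = 0.72 × 1.08 × 4.25 = 3.305 m³/s
w_5 = (19.1 − 9.8)/2 = 4.65 m; q_5 = 0.71 × 1.11 × 4.65 = 3.665 m³/s
w_6 = (21.9 − 16.4)/2 = 2.75 m; q_6 = 0.76 × 0.80 × 2.75 = 1.672 m³/s
w_7 = (24.2 − 19.1)/2 = 2.55 m; q_7 = 0.54 × 0.50 × 2.55 = 0.6885 m³/s
Stations 1, 8 contribute zero (depth or velocity is 0).
Q = Σ qᵢ = 12.63 m³/s

12.6 m³/s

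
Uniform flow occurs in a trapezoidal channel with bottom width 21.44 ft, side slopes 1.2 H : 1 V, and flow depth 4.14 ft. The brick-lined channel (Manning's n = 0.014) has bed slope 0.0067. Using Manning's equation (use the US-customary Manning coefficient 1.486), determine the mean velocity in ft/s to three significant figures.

18.8 ft/s

A = (b + z·y)·y = (21.44 + 1.2×4.14)×4.14 = 109.3 ft²
P = b + 2y√(1+z²) = 21.44 + 2×4.14×√(1+1.2²) = 34.37 ft
R = A/P = 109.3/34.37 = 3.181 ft
Q = (1.486/n)·A·R^(2/3)·S^(1/2) = (1.486/0.014) × 109.3 × 3.181^(2/3) × 0.0067^(1/2) = 2054 ft³/s
V = Q/A = 2054/109.3 = 18.79 ft/s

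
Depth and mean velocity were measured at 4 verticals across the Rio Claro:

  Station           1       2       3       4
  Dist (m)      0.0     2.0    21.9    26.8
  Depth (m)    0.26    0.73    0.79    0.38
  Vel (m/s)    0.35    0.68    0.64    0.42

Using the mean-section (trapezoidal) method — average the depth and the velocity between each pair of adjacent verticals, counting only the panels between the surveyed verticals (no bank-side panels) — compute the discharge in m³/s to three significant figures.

12.0 m³/s

Panel 1-2: Δb = 2 m, d̄ = (0.26+0.73)/2 = 0.495, v̄ = (0.35+0.68)/2 = 0.515 → q = 2×0.495×0.515 = 0.5099 m³/s
Panel 2-3: Δb = 19.9 m, d̄ = (0.73+0.79)/2 = 0.76, v̄ = (0.68+0.64)/2 = 0.66 → q = 19.9×0.76×0.66 = 9.982 m³/s
Panel 3-4: Δb = 4.9 m, d̄ = (0.79+0.38)/2 = 0.585, v̄ = (0.64+0.42)/2 = 0.53 → q = 4.9×0.585×0.53 = 1.519 m³/s
Q = Σ q = 12.01 m³/s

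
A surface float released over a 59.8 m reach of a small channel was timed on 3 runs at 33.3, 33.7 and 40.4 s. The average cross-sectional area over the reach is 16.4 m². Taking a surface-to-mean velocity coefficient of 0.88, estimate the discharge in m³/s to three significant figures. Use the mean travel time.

24.1 m³/s

t̄ = (33.3 + 33.7 + 40.4) / 3 = 35.8 s
v_surface = L / t̄ = 59.8 / 35.8 = 1.670 m/s
v_mean = 0.88 × 1.670 = 1.470 m/s
Q = A × v_mean = 16.4 × 1.470 = 24.11 m³/s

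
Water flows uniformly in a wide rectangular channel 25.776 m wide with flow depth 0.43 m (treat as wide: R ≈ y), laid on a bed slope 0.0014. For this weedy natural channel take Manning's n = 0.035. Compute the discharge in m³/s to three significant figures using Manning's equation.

6.75 m³/s

A = b·y = 25.776 × 0.43 = 11.08 m²
Wide channel: R ≈ y = 0.43 m
Q = (1/n)·A·R^(2/3)·S^(1/2) = (1/0.035) × 11.08 × 0.4300^(2/3) × 0.0014^(1/2) = 6.750 m³/s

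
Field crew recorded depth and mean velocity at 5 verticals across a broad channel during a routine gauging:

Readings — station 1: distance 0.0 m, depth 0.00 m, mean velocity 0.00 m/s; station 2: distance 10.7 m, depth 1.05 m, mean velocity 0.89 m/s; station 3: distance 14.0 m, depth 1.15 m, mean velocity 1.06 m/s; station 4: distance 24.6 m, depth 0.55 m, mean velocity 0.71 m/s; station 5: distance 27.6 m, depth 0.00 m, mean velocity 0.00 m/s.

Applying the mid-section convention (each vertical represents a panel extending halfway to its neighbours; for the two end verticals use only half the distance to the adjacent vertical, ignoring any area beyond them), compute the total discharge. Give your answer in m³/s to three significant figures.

w_2 = (14.0 − 0.0)/2 = 7 m; q_2 = 0.89 × 1.05 × 7 = 6.542 m³/s
w_3 = (24.6 − 10.7)/2 = 6.95 m; q_3 = 1.06 × 1.15 × 6.95 = 8.472 m³/s
w_4 = (27.6 − 14.0)/2 = 6.8 m; q_4 = 0.71 × 0.55 × 6.8 = 2.655 m³/s
Stations 1, 5 contribute zero (depth or velocity is 0).
Q = Σ qᵢ = 17.67 m³/s

17.7 m³/s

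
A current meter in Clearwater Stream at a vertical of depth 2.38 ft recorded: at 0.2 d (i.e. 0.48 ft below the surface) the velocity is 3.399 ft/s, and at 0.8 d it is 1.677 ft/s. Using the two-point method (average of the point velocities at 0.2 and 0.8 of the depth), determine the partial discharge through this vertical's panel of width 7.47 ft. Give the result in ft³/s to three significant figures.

45.1 ft³/s

v̄ = (3.399 + 1.677) / 2 = 2.538 ft/s
q = v̄ × d × w = 2.538 × 2.38 × 7.47 = 45.12 ft³/s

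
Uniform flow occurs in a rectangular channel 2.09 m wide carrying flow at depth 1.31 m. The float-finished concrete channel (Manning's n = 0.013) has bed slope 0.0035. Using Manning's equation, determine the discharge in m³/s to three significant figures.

8.68 m³/s

A = b·y = 2.09 × 1.31 = 2.738 m²
P = b + 2y = 2.09 + 2×1.31 = 4.710 m
R = A/P = 2.738/4.710 = 0.5813 m
Q = (1/n)·A·R^(2/3)·S^(1/2) = (1/0.013) × 2.738 × 0.5813^(2/3) × 0.0035^(1/2) = 8.678 m³/s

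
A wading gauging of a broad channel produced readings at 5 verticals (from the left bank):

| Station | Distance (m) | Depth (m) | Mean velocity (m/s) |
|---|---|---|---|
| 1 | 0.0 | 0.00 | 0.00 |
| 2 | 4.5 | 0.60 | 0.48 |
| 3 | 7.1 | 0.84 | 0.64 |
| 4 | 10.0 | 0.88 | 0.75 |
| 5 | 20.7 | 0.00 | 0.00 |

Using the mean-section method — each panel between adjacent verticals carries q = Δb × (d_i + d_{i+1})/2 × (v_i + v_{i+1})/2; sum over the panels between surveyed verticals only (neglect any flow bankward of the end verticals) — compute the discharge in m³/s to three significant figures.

Panel 1-2: Δb = 4.5 m, d̄ = (0.00+0.60)/2 = 0.3, v̄ = (0.00+0.48)/2 = 0.24 → q = 4.5×0.3×0.24 = 0.3240 m³/s
Panel 2-3: Δb = 2.6 m, d̄ = (0.60+0.84)/2 = 0.72, v̄ = (0.48+0.64)/2 = 0.56 → q = 2.6×0.72×0.56 = 1.048 m³/s
Panel 3-4: Δb = 2.9 m, d̄ = (0.84+0.88)/2 = 0.86, v̄ = (0.64+0.75)/2 = 0.695 → q = 2.9×0.86×0.695 = 1.733 m³/s
Panel 4-5: Δb = 10.7 m, d̄ = (0.88+0.00)/2 = 0.44, v̄ = (0.75+0.00)/2 = 0.375 → q = 10.7×0.44×0.375 = 1.766 m³/s
Q = Σ q = 4.871 m³/s

4.87 m³/s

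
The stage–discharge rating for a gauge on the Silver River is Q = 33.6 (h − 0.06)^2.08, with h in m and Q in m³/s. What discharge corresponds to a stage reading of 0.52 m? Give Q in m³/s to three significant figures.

6.68 m³/s

Q = 33.6 × (0.52 − 0.06)^2.08 = 33.6 × 0.46^2.08 = 6.682 m³/s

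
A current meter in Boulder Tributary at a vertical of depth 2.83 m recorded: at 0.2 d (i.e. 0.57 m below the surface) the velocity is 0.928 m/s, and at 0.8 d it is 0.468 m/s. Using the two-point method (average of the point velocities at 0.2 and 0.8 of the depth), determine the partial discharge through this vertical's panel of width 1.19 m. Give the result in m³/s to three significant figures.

2.35 m³/s

v̄ = (0.928 + 0.468) / 2 = 0.6980 m/s
q = v̄ × d × w = 0.6980 × 2.83 × 1.19 = 2.351 m³/s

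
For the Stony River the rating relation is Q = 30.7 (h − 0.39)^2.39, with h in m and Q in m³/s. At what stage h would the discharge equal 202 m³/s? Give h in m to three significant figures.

h − h₀ = (Q/C)^(1/b) = (202/30.7)^(1/2.39) = 2.200 m
h = 0.39 + 2.200 = 2.590 m

2.59 m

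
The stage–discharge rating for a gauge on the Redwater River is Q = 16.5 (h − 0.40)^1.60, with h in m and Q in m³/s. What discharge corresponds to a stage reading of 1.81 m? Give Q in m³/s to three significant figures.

28.6 m³/s

Q = 16.5 × (1.81 − 0.40)^1.60 = 16.5 × 1.41^1.60 = 28.59 m³/s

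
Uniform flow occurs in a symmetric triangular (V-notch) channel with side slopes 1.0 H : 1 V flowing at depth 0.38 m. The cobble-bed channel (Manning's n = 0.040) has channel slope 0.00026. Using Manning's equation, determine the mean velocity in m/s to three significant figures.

A = z·y² = 1.0×0.38² = 0.1444 m²
P = 2y√(1+z²) = 2×0.38×√(1+1.0²) = 1.075 m
R = A/P = 0.1444/1.075 = 0.1344 m
Q = (1/n)·A·R^(2/3)·S^(1/2) = (1/0.040) × 0.1444 × 0.1344^(2/3) × 0.00026^(1/2) = 0.01527 m³/s
V = Q/A = 0.01527/0.1444 = 0.1057 m/s

0.106 m/s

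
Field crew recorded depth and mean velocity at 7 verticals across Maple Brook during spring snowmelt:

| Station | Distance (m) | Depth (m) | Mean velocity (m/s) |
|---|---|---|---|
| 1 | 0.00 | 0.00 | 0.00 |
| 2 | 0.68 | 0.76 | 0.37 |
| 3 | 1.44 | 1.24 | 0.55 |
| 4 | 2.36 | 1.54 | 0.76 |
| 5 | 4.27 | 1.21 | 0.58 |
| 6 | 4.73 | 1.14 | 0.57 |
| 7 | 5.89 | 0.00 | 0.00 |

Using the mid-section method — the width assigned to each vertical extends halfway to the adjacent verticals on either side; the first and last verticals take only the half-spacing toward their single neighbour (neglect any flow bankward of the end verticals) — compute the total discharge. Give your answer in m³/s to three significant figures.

3.79 m³/s

w_2 = (1.44 − 0.00)/2 = 0.72 m; q_2 = 0.37 × 0.76 × 0.72 = 0.2025 m³/s
w_3 = (2.36 − 0.68)/2 = 0.84 m; q_3 = 0.55 × 1.24 × 0.84 = 0.5729 m³/s
w_4 = (4.27 − 1.44)/2 = 1.415 m; q_4 = 0.76 × 1.54 × 1.415 = 1.656 m³/s
w_5 = (4.73 − 2.36)/2 = 1.185 m; q_5 = 0.58 × 1.21 × 1.185 = 0.8316 m³/s
w_6 = (5.89 − 4.27)/2 = 0.81 m; q_6 = 0.57 × 1.14 × 0.81 = 0.5263 m³/s
Stations 1, 7 contribute zero (depth or velocity is 0).
Q = Σ qᵢ = 3.789 m³/s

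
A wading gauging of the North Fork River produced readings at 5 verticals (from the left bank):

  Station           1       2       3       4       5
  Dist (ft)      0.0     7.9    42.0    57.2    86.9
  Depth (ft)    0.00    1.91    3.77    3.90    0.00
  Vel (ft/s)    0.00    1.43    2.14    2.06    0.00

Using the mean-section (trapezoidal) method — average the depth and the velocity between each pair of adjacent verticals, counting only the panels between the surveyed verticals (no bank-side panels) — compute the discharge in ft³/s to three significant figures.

360 ft³/s

Panel 1-2: Δb = 7.9 ft, d̄ = (0.00+1.91)/2 = 0.955, v̄ = (0.00+1.43)/2 = 0.715 → q = 7.9×0.955×0.715 = 5.394 ft³/s
Panel 2-3: Δb = 34.1 ft, d̄ = (1.91+3.77)/2 = 2.84, v̄ = (1.43+2.14)/2 = 1.785 → q = 34.1×2.84×1.785 = 172.9 ft³/s
Panel 3-4: Δb = 15.2 ft, d̄ = (3.77+3.90)/2 = 3.835, v̄ = (2.14+2.06)/2 = 2.1 → q = 15.2×3.835×2.1 = 122.4 ft³/s
Panel 4-5: Δb = 29.7 ft, d̄ = (3.90+0.00)/2 = 1.95, v̄ = (2.06+0.00)/2 = 1.03 → q = 29.7×1.95×1.03 = 59.65 ft³/s
Q = Σ q = 360.3 ft³/s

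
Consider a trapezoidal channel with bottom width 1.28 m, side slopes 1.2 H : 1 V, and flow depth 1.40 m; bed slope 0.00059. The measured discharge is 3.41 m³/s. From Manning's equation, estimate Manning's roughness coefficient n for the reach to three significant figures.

0.0240

A = (b + z·y)·y = (1.28 + 1.2×1.40)×1.40 = 4.144 m²
P = b + 2y√(1+z²) = 1.28 + 2×1.40×√(1+1.2²) = 5.654 m
R = A/P = 4.144/5.654 = 0.7330 m
n = (1/Q)·A·R^(2/3)·S^(1/2) = (1/3.41) × 4.144 × 0.8129 × 0.02429 = 0.02400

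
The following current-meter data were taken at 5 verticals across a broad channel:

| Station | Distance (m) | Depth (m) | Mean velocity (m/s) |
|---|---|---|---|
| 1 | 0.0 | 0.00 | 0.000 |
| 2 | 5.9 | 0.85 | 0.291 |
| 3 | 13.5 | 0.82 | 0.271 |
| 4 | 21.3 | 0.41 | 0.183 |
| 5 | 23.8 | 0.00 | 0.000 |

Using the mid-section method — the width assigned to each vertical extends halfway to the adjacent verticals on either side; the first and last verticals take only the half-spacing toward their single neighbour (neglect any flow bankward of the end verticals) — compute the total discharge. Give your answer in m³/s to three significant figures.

w_2 = (13.5 − 0.0)/2 = 6.75 m; q_2 = 0.291 × 0.85 × 6.75 = 1.670 m³/s
w_3 = (21.3 − 5.9)/2 = 7.7 m; q_3 = 0.271 × 0.82 × 7.7 = 1.711 m³/s
w_4 = (23.8 − 13.5)/2 = 5.15 m; q_4 = 0.183 × 0.41 × 5.15 = 0.3864 m³/s
Stations 1, 5 contribute zero (depth or velocity is 0).
Q = Σ qᵢ = 3.767 m³/s

3.77 m³/s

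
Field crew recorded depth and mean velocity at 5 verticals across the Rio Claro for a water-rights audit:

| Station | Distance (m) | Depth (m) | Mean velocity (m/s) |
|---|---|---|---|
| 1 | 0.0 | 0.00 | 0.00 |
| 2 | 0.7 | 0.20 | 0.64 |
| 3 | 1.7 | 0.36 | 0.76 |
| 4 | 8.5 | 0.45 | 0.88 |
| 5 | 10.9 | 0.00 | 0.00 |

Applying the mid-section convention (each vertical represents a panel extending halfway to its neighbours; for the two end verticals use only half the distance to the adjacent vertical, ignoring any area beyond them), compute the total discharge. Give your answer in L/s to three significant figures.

3000 L/s

w_2 = (1.7 − 0.0)/2 = 0.85 m; q_2 = 0.64 × 0.20 × 0.85 = 0.1088 m³/s
w_3 = (8.5 − 0.7)/2 = 3.9 m; q_3 = 0.76 × 0.36 × 3.9 = 1.067 m³/s
w_4 = (10.9 − 1.7)/2 = 4.6 m; q_4 = 0.88 × 0.45 × 4.6 = 1.822 m³/s
Stations 1, 5 contribute zero (depth or velocity is 0).
Q = Σ qᵢ = 2.997 m³/s
= 2.997 × 1000 = 2997 L/s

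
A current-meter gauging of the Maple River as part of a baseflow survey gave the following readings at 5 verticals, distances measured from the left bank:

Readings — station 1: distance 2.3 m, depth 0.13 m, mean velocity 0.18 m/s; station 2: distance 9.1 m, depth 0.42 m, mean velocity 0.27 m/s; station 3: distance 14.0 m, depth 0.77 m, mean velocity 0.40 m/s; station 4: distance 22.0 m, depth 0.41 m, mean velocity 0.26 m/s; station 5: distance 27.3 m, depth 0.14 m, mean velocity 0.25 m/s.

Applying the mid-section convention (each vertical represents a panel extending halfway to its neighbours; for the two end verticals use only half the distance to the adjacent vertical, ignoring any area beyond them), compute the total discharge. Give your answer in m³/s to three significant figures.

w_1 = (9.1 − 2.3)/2 = 3.4 m; q_1 = 0.18 × 0.13 × 3.4 = 0.07956 m³/s
w_2 = (14.0 − 2.3)/2 = 5.85 m; q_2 = 0.27 × 0.42 × 5.85 = 0.6634 m³/s
w_3 = (22.0 − 9.1)/2 = 6.45 m; q_3 = 0.40 × 0.77 × 6.45 = 1.987 m³/s
w_4 = (27.3 − 14.0)/2 = 6.65 m; q_4 = 0.26 × 0.41 × 6.65 = 0.7089 m³/s
w_5 = (27.3 − 22.0)/2 = 2.65 m; q_5 = 0.25 × 0.14 × 2.65 = 0.09275 m³/s
Q = Σ qᵢ = 3.531 m³/s

3.53 m³/s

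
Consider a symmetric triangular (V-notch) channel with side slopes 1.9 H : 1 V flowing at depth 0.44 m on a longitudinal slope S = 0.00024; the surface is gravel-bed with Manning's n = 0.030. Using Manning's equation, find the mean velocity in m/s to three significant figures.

A = z·y² = 1.9×0.44² = 0.3678 m²
P = 2y√(1+z²) = 2×0.44×√(1+1.9²) = 1.889 m
R = A/P = 0.3678/1.889 = 0.1947 m
Q = (1/n)·A·R^(2/3)·S^(1/2) = (1/0.030) × 0.3678 × 0.1947^(2/3) × 0.00024^(1/2) = 0.06381 m³/s
V = Q/A = 0.06381/0.3678 = 0.1735 m/s

0.173 m/s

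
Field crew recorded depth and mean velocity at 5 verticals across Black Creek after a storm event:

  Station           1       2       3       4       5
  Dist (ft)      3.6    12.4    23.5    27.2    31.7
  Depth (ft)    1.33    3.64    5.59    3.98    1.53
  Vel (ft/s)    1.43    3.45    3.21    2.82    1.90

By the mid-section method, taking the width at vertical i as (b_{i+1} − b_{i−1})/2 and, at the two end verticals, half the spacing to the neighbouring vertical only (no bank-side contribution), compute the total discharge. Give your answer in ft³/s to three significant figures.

319 ft³/s

w_1 = (12.4 − 3.6)/2 = 4.4 ft; q_1 = 1.43 × 1.33 × 4.4 = 8.368 ft³/s
w_2 = (23.5 − 3.6)/2 = 9.95 ft; q_2 = 3.45 × 3.64 × 9.95 = 125.0 ft³/s
w_3 = (27.2 − 12.4)/2 = 7.4 ft; q_3 = 3.21 × 5.59 × 7.4 = 132.8 ft³/s
w_4 = (31.7 − 23.5)/2 = 4.1 ft; q_4 = 2.82 × 3.98 × 4.1 = 46.02 ft³/s
w_5 = (31.7 − 27.2)/2 = 2.25 ft; q_5 = 1.90 × 1.53 × 2.25 = 6.541 ft³/s
Q = Σ qᵢ = 318.7 ft³/s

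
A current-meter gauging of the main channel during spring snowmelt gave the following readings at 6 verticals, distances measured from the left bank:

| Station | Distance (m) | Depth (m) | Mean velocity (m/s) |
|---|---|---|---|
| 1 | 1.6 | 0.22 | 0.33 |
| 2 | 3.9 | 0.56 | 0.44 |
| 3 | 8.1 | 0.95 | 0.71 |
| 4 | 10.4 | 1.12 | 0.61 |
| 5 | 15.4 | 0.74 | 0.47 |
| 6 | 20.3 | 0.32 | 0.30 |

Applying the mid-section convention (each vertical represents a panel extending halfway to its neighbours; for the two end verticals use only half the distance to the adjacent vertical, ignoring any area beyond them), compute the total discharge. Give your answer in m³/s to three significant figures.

7.53 m³/s

w_1 = (3.9 − 1.6)/2 = 1.15 m; q_1 = 0.33 × 0.22 × 1.15 = 0.08349 m³/s
w_2 = (8.1 − 1.6)/2 = 3.25 m; q_2 = 0.44 × 0.56 × 3.25 = 0.8008 m³/s
w_3 = (10.4 − 3.9)/2 = 3.25 m; q_3 = 0.71 × 0.95 × 3.25 = 2.192 m³/s
w_4 = (15.4 − 8.1)/2 = 3.65 m; q_4 = 0.61 × 1.12 × 3.65 = 2.494 m³/s
w_5 = (20.3 − 10.4)/2 = 4.95 m; q_5 = 0.47 × 0.74 × 4.95 = 1.722 m³/s
w_6 = (20.3 − 15.4)/2 = 2.45 m; q_6 = 0.30 × 0.32 × 2.45 = 0.2352 m³/s
Q = Σ qᵢ = 7.527 m³/s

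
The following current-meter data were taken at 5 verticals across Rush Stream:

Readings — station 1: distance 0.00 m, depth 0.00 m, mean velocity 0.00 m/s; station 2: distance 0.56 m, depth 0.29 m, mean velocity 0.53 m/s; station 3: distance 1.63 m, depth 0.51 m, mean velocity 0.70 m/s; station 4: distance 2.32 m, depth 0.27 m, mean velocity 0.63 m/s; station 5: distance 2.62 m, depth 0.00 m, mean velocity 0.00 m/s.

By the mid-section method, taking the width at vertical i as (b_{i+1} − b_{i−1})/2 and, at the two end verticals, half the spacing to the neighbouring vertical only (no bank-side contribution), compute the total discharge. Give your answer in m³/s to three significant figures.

w_2 = (1.63 − 0.00)/2 = 0.815 m; q_2 = 0.53 × 0.29 × 0.815 = 0.1253 m³/s
w_3 = (2.32 − 0.56)/2 = 0.88 m; q_3 = 0.70 × 0.51 × 0.88 = 0.3142 m³/s
w_4 = (2.62 − 1.63)/2 = 0.495 m; q_4 = 0.63 × 0.27 × 0.495 = 0.08420 m³/s
Stations 1, 5 contribute zero (depth or velocity is 0).
Q = Σ qᵢ = 0.5236 m³/s

0.524 m³/s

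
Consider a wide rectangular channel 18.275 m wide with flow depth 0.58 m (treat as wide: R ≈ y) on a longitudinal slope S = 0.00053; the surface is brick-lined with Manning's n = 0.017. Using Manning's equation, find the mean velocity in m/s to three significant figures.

0.942 m/s

A = b·y = 18.275 × 0.58 = 10.60 m²
Wide channel: R ≈ y = 0.58 m
Q = (1/n)·A·R^(2/3)·S^(1/2) = (1/0.017) × 10.60 × 0.5800^(2/3) × 0.00053^(1/2) = 9.983 m³/s
V = Q/A = 9.983/10.60 = 0.9418 m/s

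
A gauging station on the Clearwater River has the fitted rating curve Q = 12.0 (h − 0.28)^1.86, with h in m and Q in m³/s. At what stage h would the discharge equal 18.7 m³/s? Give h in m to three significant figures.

h − h₀ = (Q/C)^(1/b) = (18.7/12.0)^(1/1.86) = 1.269 m
h = 0.28 + 1.269 = 1.549 m

1.55 m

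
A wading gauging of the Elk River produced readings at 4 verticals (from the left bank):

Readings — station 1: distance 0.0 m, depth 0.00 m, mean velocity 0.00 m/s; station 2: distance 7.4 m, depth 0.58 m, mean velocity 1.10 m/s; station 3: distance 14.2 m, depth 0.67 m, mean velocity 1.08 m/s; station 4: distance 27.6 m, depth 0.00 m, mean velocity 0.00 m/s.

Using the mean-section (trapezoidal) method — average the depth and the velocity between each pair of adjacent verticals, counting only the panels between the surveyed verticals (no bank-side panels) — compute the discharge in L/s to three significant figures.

8240 L/s

Panel 1-2: Δb = 7.4 m, d̄ = (0.00+0.58)/2 = 0.29, v̄ = (0.00+1.10)/2 = 0.55 → q = 7.4×0.29×0.55 = 1.180 m³/s
Panel 2-3: Δb = 6.8 m, d̄ = (0.58+0.67)/2 = 0.625, v̄ = (1.10+1.08)/2 = 1.09 → q = 6.8×0.625×1.09 = 4.633 m³/s
Panel 3-4: Δb = 13.4 m, d̄ = (0.67+0.00)/2 = 0.335, v̄ = (1.08+0.00)/2 = 0.54 → q = 13.4×0.335×0.54 = 2.424 m³/s
Q = Σ q = 8.237 m³/s
= 8.237 × 1000 = 8237 L/s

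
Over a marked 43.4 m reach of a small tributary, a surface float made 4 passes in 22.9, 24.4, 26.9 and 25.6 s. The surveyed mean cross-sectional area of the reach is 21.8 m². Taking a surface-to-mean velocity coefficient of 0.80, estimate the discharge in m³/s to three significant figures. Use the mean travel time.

30.3 m³/s

t̄ = (22.9 + 24.4 + 26.9 + 25.6) / 4 = 24.95 s
v_surface = L / t̄ = 43.4 / 24.95 = 1.739 m/s
v_mean = 0.80 × 1.739 = 1.392 m/s
Q = A × v_mean = 21.8 × 1.392 = 30.34 m³/s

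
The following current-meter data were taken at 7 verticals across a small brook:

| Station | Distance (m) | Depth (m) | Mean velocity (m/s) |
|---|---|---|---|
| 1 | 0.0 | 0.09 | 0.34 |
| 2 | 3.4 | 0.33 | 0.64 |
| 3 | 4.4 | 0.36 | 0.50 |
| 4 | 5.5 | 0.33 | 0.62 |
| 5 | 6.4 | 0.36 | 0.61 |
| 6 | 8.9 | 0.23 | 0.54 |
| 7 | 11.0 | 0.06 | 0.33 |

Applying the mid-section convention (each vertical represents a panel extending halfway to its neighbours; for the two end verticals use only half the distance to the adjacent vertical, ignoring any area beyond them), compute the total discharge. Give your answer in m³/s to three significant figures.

w_1 = (3.4 − 0.0)/2 = 1.7 m; q_1 = 0.34 × 0.09 × 1.7 = 0.05202 m³/s
w_2 = (4.4 − 0.0)/2 = 2.2 m; q_2 = 0.64 × 0.33 × 2.2 = 0.4646 m³/s
w_3 = (5.5 − 3.4)/2 = 1.05 m; q_3 = 0.50 × 0.36 × 1.05 = 0.1890 m³/s
w_4 = (6.4 − 4.4)/2 = 1 m; q_4 = 0.62 × 0.33 × 1 = 0.2046 m³/s
w_5 = (8.9 − 5.5)/2 = 1.7 m; q_5 = 0.61 × 0.36 × 1.7 = 0.3733 m³/s
w_6 = (11.0 − 6.4)/2 = 2.3 m; q_6 = 0.54 × 0.23 × 2.3 = 0.2857 m³/s
w_7 = (11.0 − 8.9)/2 = 1.05 m; q_7 = 0.33 × 0.06 × 1.05 = 0.02079 m³/s
Q = Σ qᵢ = 1.590 m³/s

1.59 m³/s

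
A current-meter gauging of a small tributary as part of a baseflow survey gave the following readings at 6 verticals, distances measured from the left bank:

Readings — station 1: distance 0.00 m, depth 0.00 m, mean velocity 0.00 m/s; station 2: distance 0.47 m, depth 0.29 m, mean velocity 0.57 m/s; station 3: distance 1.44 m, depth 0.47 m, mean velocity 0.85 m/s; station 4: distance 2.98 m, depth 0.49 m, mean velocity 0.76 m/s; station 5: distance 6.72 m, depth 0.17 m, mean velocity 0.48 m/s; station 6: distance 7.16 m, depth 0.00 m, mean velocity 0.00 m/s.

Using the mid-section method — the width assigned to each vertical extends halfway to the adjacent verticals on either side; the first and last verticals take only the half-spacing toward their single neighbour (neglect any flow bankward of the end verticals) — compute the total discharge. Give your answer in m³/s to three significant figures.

w_2 = (1.44 − 0.00)/2 = 0.72 m; q_2 = 0.57 × 0.29 × 0.72 = 0.1190 m³/s
w_3 = (2.98 − 0.47)/2 = 1.255 m; q_3 = 0.85 × 0.47 × 1.255 = 0.5014 m³/s
w_4 = (6.72 − 1.44)/2 = 2.64 m; q_4 = 0.76 × 0.49 × 2.64 = 0.9831 m³/s
w_5 = (7.16 − 2.98)/2 = 2.09 m; q_5 = 0.48 × 0.17 × 2.09 = 0.1705 m³/s
Stations 1, 6 contribute zero (depth or velocity is 0).
Q = Σ qᵢ = 1.774 m³/s

1.77 m³/s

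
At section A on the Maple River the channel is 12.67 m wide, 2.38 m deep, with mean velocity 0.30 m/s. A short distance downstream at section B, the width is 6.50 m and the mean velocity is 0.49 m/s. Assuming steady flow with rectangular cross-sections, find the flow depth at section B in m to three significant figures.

Q = A₁V₁ = (12.67×2.38) × 0.30 = 9.046 m³/s
d₂ = Q/(b₂ V₂) = 9.046/(6.50×0.49) = 2.840 m

2.84 m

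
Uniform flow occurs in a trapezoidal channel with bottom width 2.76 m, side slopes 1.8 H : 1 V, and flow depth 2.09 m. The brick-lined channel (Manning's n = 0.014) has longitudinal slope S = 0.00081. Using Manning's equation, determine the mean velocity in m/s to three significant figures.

A = (b + z·y)·y = (2.76 + 1.8×2.09)×2.09 = 13.63 m²
P = b + 2y√(1+z²) = 2.76 + 2×2.09×√(1+1.8²) = 11.37 m
R = A/P = 13.63/11.37 = 1.199 m
Q = (1/n)·A·R^(2/3)·S^(1/2) = (1/0.014) × 13.63 × 1.199^(2/3) × 0.00081^(1/2) = 31.28 m³/s
V = Q/A = 31.28/13.63 = 2.295 m/s

2.29 m/s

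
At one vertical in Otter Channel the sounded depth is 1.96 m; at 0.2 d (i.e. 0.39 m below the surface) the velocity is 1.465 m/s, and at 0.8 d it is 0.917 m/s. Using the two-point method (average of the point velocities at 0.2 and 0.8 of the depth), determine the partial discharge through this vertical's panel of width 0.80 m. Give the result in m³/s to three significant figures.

1.87 m³/s

v̄ = (1.465 + 0.917) / 2 = 1.191 m/s
q = v̄ × d × w = 1.191 × 1.96 × 0.80 = 1.867 m³/s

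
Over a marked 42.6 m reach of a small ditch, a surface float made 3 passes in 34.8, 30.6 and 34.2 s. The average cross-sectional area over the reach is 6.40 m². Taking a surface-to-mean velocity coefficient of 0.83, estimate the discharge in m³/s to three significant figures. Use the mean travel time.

t̄ = (34.8 + 30.6 + 34.2) / 3 = 33.2 s
v_surface = L / t̄ = 42.6 / 33.2 = 1.283 m/s
v_mean = 0.83 × 1.283 = 1.065 m/s
Q = A × v_mean = 6.40 × 1.065 = 6.816 m³/s

6.82 m³/s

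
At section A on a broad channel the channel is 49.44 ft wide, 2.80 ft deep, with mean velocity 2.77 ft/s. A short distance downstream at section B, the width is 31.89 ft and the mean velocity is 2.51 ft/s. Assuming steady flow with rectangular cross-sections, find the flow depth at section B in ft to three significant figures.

Q = A₁V₁ = (49.44×2.80) × 2.77 = 383.5 ft³/s
d₂ = Q/(b₂ V₂) = 383.5/(31.89×2.51) = 4.791 ft

4.79 ft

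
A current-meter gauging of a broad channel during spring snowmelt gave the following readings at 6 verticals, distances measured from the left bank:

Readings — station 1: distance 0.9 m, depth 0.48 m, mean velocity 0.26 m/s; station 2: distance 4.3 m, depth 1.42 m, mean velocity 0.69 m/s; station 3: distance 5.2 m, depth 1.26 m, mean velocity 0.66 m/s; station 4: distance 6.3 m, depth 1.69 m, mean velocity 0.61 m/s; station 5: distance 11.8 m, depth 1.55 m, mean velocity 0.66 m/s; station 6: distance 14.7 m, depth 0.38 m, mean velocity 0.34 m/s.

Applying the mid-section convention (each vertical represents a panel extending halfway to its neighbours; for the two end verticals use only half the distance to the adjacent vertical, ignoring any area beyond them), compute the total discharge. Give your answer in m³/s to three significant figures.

11.0 m³/s

w_1 = (4.3 − 0.9)/2 = 1.7 m; q_1 = 0.26 × 0.48 × 1.7 = 0.2122 m³/s
w_2 = (5.2 − 0.9)/2 = 2.15 m; q_2 = 0.69 × 1.42 × 2.15 = 2.107 m³/s
w_3 = (6.3 − 4.3)/2 = 1 m; q_3 = 0.66 × 1.26 × 1 = 0.8316 m³/s
w_4 = (11.8 − 5.2)/2 = 3.3 m; q_4 = 0.61 × 1.69 × 3.3 = 3.402 m³/s
w_5 = (14.7 − 6.3)/2 = 4.2 m; q_5 = 0.66 × 1.55 × 4.2 = 4.297 m³/s
w_6 = (14.7 − 11.8)/2 = 1.45 m; q_6 = 0.34 × 0.38 × 1.45 = 0.1873 m³/s
Q = Σ qᵢ = 11.04 m³/s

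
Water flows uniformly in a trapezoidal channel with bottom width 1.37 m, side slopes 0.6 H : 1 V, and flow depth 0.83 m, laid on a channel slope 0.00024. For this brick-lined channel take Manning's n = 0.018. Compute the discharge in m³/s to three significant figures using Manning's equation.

0.806 m³/s

A = (b + z·y)·y = (1.37 + 0.6×0.83)×0.83 = 1.550 m²
P = b + 2y√(1+z²) = 1.37 + 2×0.83×√(1+0.6²) = 3.306 m
R = A/P = 1.550/3.306 = 0.4690 m
Q = (1/n)·A·R^(2/3)·S^(1/2) = (1/0.018) × 1.550 × 0.4690^(2/3) × 0.00024^(1/2) = 0.8055 m³/s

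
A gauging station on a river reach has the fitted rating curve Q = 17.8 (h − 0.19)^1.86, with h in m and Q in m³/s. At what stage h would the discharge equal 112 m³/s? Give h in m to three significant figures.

2.88 m

h − h₀ = (Q/C)^(1/b) = (112/17.8)^(1/1.86) = 2.688 m
h = 0.19 + 2.688 = 2.878 m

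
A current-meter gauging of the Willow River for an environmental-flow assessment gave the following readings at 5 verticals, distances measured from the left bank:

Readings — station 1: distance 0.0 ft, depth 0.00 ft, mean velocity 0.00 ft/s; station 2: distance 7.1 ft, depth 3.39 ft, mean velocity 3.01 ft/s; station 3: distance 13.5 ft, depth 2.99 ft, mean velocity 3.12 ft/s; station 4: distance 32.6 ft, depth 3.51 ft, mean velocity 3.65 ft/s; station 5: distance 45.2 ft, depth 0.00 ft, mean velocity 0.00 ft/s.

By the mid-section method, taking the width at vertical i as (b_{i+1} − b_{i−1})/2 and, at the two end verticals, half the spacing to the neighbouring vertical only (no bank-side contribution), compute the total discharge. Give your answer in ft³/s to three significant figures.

391 ft³/s

w_2 = (13.5 − 0.0)/2 = 6.75 ft; q_2 = 3.01 × 3.39 × 6.75 = 68.88 ft³/s
w_3 = (32.6 − 7.1)/2 = 12.75 ft; q_3 = 3.12 × 2.99 × 12.75 = 118.9 ft³/s
w_4 = (45.2 − 13.5)/2 = 15.85 ft; q_4 = 3.65 × 3.51 × 15.85 = 203.1 ft³/s
Stations 1, 5 contribute zero (depth or velocity is 0).
Q = Σ qᵢ = 390.9 ft³/s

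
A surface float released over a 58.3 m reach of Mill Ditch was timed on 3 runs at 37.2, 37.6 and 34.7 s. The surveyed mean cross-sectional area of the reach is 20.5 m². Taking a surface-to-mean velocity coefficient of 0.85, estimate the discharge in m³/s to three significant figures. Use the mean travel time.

27.8 m³/s

t̄ = (37.2 + 37.6 + 34.7) / 3 = 36.5 s
v_surface = L / t̄ = 58.3 / 36.5 = 1.597 m/s
v_mean = 0.85 × 1.597 = 1.358 m/s
Q = A × v_mean = 20.5 × 1.358 = 27.83 m³/s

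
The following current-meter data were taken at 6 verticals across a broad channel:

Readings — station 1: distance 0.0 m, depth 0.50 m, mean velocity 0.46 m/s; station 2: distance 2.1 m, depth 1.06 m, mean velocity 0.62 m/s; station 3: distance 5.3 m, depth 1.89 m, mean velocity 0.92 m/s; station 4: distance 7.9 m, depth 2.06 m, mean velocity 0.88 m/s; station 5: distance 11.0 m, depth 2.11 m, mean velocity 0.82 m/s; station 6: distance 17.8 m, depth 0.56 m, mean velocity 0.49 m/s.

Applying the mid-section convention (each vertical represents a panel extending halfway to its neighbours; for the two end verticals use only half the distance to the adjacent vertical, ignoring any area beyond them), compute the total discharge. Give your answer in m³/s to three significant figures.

w_1 = (2.1 − 0.0)/2 = 1.05 m; q_1 = 0.46 × 0.50 × 1.05 = 0.2415 m³/s
w_2 = (5.3 − 0.0)/2 = 2.65 m; q_2 = 0.62 × 1.06 × 2.65 = 1.742 m³/s
w_3 = (7.9 − 2.1)/2 = 2.9 m; q_3 = 0.92 × 1.89 × 2.9 = 5.043 m³/s
w_4 = (11.0 − 5.3)/2 = 2.85 m; q_4 = 0.88 × 2.06 × 2.85 = 5.166 m³/s
w_5 = (17.8 − 7.9)/2 = 4.95 m; q_5 = 0.82 × 2.11 × 4.95 = 8.564 m³/s
w_6 = (17.8 − 11.0)/2 = 3.4 m; q_6 = 0.49 × 0.56 × 3.4 = 0.9330 m³/s
Q = Σ qᵢ = 21.69 m³/s

21.7 m³/s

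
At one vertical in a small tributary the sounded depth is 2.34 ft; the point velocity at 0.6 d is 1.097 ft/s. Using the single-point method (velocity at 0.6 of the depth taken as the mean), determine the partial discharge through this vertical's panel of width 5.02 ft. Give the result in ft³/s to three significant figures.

12.9 ft³/s

v̄ = v₀.₆ = 1.097 ft/s
q = v̄ × d × w = 1.097 × 2.34 × 5.02 = 12.89 ft³/s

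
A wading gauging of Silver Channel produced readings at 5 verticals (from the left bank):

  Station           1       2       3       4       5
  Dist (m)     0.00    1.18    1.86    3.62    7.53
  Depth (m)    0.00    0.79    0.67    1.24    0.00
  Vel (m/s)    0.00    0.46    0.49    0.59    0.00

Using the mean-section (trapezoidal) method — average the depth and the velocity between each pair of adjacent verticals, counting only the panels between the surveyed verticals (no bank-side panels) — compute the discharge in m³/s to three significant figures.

Panel 1-2: Δb = 1.18 m, d̄ = (0.00+0.79)/2 = 0.395, v̄ = (0.00+0.46)/2 = 0.23 → q = 1.18×0.395×0.23 = 0.1072 m³/s
Panel 2-3: Δb = 0.68 m, d̄ = (0.79+0.67)/2 = 0.73, v̄ = (0.46+0.49)/2 = 0.475 → q = 0.68×0.73×0.475 = 0.2358 m³/s
Panel 3-4: Δb = 1.76 m, d̄ = (0.67+1.24)/2 = 0.955, v̄ = (0.49+0.59)/2 = 0.54 → q = 1.76×0.955×0.54 = 0.9076 m³/s
Panel 4-5: Δb = 3.91 m, d̄ = (1.24+0.00)/2 = 0.62, v̄ = (0.59+0.00)/2 = 0.295 → q = 3.91×0.62×0.295 = 0.7151 m³/s
Q = Σ q = 1.966 m³/s

1.97 m³/s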